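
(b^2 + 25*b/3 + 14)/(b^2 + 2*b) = (b^2 + 25*b/3 + 14)/(b*(b + 2))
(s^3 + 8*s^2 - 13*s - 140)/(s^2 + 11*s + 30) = (s^2 + 3*s - 28)/(s + 6)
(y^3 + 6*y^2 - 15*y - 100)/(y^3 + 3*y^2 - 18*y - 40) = (y + 5)/(y + 2)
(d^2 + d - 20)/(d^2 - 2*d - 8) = (d + 5)/(d + 2)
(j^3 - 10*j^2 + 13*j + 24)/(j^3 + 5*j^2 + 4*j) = (j^2 - 11*j + 24)/(j*(j + 4))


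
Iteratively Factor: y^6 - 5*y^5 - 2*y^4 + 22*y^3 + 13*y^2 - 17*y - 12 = (y - 1)*(y^5 - 4*y^4 - 6*y^3 + 16*y^2 + 29*y + 12) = (y - 4)*(y - 1)*(y^4 - 6*y^2 - 8*y - 3) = (y - 4)*(y - 1)*(y + 1)*(y^3 - y^2 - 5*y - 3) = (y - 4)*(y - 1)*(y + 1)^2*(y^2 - 2*y - 3) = (y - 4)*(y - 3)*(y - 1)*(y + 1)^2*(y + 1)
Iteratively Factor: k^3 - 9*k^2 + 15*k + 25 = (k + 1)*(k^2 - 10*k + 25) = (k - 5)*(k + 1)*(k - 5)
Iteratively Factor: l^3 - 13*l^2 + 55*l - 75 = (l - 5)*(l^2 - 8*l + 15) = (l - 5)^2*(l - 3)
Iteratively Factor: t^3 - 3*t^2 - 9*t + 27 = (t + 3)*(t^2 - 6*t + 9) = (t - 3)*(t + 3)*(t - 3)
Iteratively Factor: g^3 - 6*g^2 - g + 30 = (g + 2)*(g^2 - 8*g + 15) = (g - 5)*(g + 2)*(g - 3)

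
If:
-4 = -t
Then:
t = 4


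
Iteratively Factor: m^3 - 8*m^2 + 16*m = (m - 4)*(m^2 - 4*m) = m*(m - 4)*(m - 4)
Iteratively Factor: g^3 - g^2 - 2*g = (g - 2)*(g^2 + g) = (g - 2)*(g + 1)*(g)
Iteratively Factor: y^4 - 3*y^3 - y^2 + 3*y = (y)*(y^3 - 3*y^2 - y + 3) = y*(y - 3)*(y^2 - 1) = y*(y - 3)*(y + 1)*(y - 1)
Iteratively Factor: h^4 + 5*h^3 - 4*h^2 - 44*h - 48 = (h + 2)*(h^3 + 3*h^2 - 10*h - 24) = (h + 2)^2*(h^2 + h - 12) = (h - 3)*(h + 2)^2*(h + 4)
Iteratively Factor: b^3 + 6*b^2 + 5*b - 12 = (b + 4)*(b^2 + 2*b - 3) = (b - 1)*(b + 4)*(b + 3)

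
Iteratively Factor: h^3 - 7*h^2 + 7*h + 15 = (h + 1)*(h^2 - 8*h + 15) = (h - 3)*(h + 1)*(h - 5)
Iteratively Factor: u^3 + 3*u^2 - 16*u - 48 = (u + 4)*(u^2 - u - 12) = (u + 3)*(u + 4)*(u - 4)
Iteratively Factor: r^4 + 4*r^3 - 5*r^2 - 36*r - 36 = (r - 3)*(r^3 + 7*r^2 + 16*r + 12) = (r - 3)*(r + 2)*(r^2 + 5*r + 6) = (r - 3)*(r + 2)*(r + 3)*(r + 2)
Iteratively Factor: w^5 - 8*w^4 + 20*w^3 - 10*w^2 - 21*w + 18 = (w - 1)*(w^4 - 7*w^3 + 13*w^2 + 3*w - 18) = (w - 3)*(w - 1)*(w^3 - 4*w^2 + w + 6) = (w - 3)^2*(w - 1)*(w^2 - w - 2) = (w - 3)^2*(w - 2)*(w - 1)*(w + 1)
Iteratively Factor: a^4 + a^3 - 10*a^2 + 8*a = (a - 2)*(a^3 + 3*a^2 - 4*a) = (a - 2)*(a + 4)*(a^2 - a) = a*(a - 2)*(a + 4)*(a - 1)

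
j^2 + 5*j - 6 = (j - 1)*(j + 6)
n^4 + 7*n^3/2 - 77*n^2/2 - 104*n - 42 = (n - 6)*(n + 1/2)*(n + 2)*(n + 7)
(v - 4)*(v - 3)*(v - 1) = v^3 - 8*v^2 + 19*v - 12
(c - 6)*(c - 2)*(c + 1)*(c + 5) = c^4 - 2*c^3 - 31*c^2 + 32*c + 60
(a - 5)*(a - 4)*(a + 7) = a^3 - 2*a^2 - 43*a + 140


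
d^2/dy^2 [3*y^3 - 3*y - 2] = 18*y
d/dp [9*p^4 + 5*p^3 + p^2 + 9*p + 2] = 36*p^3 + 15*p^2 + 2*p + 9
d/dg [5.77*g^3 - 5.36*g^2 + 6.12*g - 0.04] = 17.31*g^2 - 10.72*g + 6.12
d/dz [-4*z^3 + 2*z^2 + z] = -12*z^2 + 4*z + 1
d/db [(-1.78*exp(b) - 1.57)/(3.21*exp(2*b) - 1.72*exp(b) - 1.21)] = (5.7138*exp(2*b) + 10.0794*exp(b) - 0.5466)*exp(b)/(10.3041*exp(4*b) - 11.0424*exp(3*b) - 4.8098*exp(2*b) + 4.1624*exp(b) + 1.4641)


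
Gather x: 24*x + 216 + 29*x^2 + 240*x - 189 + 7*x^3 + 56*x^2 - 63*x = 7*x^3 + 85*x^2 + 201*x + 27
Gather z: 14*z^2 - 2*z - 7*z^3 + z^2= -7*z^3 + 15*z^2 - 2*z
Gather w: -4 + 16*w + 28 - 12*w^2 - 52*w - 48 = -12*w^2 - 36*w - 24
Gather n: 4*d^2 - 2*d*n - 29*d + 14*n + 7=4*d^2 - 29*d + n*(14 - 2*d) + 7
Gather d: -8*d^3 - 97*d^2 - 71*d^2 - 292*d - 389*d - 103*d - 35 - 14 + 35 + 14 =-8*d^3 - 168*d^2 - 784*d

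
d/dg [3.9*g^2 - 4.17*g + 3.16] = 7.8*g - 4.17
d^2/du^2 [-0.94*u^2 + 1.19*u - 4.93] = -1.88000000000000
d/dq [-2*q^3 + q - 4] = 1 - 6*q^2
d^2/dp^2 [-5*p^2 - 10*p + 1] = -10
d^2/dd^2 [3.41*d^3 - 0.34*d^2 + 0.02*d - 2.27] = 20.46*d - 0.68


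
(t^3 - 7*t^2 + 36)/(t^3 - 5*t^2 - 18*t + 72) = (t + 2)/(t + 4)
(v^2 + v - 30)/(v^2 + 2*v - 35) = (v + 6)/(v + 7)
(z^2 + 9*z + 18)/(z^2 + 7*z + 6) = (z + 3)/(z + 1)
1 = 1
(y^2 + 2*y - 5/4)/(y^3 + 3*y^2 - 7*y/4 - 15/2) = (2*y - 1)/(2*y^2 + y - 6)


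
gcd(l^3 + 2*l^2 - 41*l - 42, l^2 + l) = l + 1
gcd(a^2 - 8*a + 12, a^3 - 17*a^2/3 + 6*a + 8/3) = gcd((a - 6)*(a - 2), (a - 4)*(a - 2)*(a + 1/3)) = a - 2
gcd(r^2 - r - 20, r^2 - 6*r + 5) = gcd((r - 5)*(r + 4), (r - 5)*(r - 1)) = r - 5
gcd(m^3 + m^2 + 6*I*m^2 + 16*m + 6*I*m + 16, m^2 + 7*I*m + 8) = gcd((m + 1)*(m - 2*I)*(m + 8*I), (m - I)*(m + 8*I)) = m + 8*I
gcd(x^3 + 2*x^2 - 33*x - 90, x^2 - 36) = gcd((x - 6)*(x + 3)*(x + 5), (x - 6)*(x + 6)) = x - 6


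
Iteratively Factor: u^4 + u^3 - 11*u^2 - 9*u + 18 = (u + 3)*(u^3 - 2*u^2 - 5*u + 6) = (u + 2)*(u + 3)*(u^2 - 4*u + 3) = (u - 3)*(u + 2)*(u + 3)*(u - 1)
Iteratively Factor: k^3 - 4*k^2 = (k)*(k^2 - 4*k) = k^2*(k - 4)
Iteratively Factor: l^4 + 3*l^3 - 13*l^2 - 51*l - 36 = (l - 4)*(l^3 + 7*l^2 + 15*l + 9) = (l - 4)*(l + 3)*(l^2 + 4*l + 3) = (l - 4)*(l + 3)^2*(l + 1)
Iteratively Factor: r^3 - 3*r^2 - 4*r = (r - 4)*(r^2 + r) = r*(r - 4)*(r + 1)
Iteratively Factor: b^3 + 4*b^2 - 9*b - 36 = (b + 4)*(b^2 - 9) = (b - 3)*(b + 4)*(b + 3)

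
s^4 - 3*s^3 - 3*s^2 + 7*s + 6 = (s - 3)*(s - 2)*(s + 1)^2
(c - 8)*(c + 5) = c^2 - 3*c - 40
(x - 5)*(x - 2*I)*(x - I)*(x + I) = x^4 - 5*x^3 - 2*I*x^3 + x^2 + 10*I*x^2 - 5*x - 2*I*x + 10*I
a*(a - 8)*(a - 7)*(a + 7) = a^4 - 8*a^3 - 49*a^2 + 392*a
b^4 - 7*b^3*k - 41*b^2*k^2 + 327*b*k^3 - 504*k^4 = (b - 8*k)*(b - 3*k)^2*(b + 7*k)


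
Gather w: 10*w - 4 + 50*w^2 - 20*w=50*w^2 - 10*w - 4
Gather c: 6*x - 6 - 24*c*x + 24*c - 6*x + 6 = c*(24 - 24*x)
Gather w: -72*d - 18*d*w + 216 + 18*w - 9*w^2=-72*d - 9*w^2 + w*(18 - 18*d) + 216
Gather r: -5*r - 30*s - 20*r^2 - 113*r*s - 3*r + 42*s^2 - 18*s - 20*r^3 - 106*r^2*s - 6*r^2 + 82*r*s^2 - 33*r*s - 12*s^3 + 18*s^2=-20*r^3 + r^2*(-106*s - 26) + r*(82*s^2 - 146*s - 8) - 12*s^3 + 60*s^2 - 48*s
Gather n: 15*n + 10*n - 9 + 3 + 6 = 25*n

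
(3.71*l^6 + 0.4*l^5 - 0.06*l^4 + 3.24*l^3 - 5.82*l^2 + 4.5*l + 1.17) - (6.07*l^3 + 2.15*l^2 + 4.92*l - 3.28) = 3.71*l^6 + 0.4*l^5 - 0.06*l^4 - 2.83*l^3 - 7.97*l^2 - 0.42*l + 4.45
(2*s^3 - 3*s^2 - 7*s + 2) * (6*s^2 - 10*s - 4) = 12*s^5 - 38*s^4 - 20*s^3 + 94*s^2 + 8*s - 8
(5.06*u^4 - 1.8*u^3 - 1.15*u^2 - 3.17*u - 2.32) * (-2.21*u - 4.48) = -11.1826*u^5 - 18.6908*u^4 + 10.6055*u^3 + 12.1577*u^2 + 19.3288*u + 10.3936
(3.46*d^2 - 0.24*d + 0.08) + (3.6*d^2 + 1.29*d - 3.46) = 7.06*d^2 + 1.05*d - 3.38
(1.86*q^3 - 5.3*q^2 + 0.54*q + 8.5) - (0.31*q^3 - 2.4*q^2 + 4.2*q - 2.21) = 1.55*q^3 - 2.9*q^2 - 3.66*q + 10.71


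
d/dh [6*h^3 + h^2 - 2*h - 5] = 18*h^2 + 2*h - 2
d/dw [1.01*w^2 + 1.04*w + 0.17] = 2.02*w + 1.04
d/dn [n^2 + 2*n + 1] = 2*n + 2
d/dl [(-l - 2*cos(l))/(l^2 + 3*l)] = (l*(l + 3)*(2*sin(l) - 1) + (l + 2*cos(l))*(2*l + 3))/(l^2*(l + 3)^2)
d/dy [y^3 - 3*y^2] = 3*y*(y - 2)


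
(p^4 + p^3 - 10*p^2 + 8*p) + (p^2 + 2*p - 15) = p^4 + p^3 - 9*p^2 + 10*p - 15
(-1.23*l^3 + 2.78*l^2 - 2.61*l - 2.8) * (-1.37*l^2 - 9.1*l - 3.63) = 1.6851*l^5 + 7.3844*l^4 - 17.2574*l^3 + 17.4956*l^2 + 34.9543*l + 10.164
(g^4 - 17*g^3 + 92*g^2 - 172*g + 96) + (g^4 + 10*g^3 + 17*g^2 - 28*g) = 2*g^4 - 7*g^3 + 109*g^2 - 200*g + 96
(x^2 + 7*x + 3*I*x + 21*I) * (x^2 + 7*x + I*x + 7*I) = x^4 + 14*x^3 + 4*I*x^3 + 46*x^2 + 56*I*x^2 - 42*x + 196*I*x - 147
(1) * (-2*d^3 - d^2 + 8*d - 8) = -2*d^3 - d^2 + 8*d - 8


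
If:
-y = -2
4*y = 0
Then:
No Solution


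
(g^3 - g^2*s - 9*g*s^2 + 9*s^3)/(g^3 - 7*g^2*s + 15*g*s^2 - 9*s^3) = (-g - 3*s)/(-g + 3*s)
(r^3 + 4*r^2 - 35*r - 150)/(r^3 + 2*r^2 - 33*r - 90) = (r + 5)/(r + 3)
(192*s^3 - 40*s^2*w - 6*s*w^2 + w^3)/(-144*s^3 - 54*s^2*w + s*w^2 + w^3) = (-4*s + w)/(3*s + w)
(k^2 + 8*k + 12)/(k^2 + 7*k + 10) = (k + 6)/(k + 5)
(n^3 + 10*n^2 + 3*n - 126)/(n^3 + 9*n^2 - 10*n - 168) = (n - 3)/(n - 4)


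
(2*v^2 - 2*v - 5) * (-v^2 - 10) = -2*v^4 + 2*v^3 - 15*v^2 + 20*v + 50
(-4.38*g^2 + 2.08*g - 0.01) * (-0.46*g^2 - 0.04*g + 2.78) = 2.0148*g^4 - 0.7816*g^3 - 12.255*g^2 + 5.7828*g - 0.0278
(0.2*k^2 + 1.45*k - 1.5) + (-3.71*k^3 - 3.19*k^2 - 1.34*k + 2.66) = -3.71*k^3 - 2.99*k^2 + 0.11*k + 1.16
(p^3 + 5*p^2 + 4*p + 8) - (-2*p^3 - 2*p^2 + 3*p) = 3*p^3 + 7*p^2 + p + 8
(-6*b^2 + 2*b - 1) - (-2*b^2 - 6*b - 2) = -4*b^2 + 8*b + 1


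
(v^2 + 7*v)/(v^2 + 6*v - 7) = v/(v - 1)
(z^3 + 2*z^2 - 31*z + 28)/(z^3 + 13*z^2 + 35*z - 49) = (z - 4)/(z + 7)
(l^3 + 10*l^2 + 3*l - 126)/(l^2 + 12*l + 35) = (l^2 + 3*l - 18)/(l + 5)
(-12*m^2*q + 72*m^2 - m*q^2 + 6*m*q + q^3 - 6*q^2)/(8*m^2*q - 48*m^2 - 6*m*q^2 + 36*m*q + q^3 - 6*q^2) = (3*m + q)/(-2*m + q)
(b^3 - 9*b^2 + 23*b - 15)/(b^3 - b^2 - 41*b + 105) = (b - 1)/(b + 7)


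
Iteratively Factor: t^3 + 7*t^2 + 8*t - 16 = (t + 4)*(t^2 + 3*t - 4) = (t + 4)^2*(t - 1)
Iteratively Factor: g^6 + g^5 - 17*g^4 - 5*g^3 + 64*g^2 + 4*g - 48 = (g - 3)*(g^5 + 4*g^4 - 5*g^3 - 20*g^2 + 4*g + 16) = (g - 3)*(g - 2)*(g^4 + 6*g^3 + 7*g^2 - 6*g - 8) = (g - 3)*(g - 2)*(g + 4)*(g^3 + 2*g^2 - g - 2) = (g - 3)*(g - 2)*(g + 1)*(g + 4)*(g^2 + g - 2) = (g - 3)*(g - 2)*(g + 1)*(g + 2)*(g + 4)*(g - 1)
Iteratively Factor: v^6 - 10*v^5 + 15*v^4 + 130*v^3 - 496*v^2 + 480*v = (v)*(v^5 - 10*v^4 + 15*v^3 + 130*v^2 - 496*v + 480) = v*(v - 2)*(v^4 - 8*v^3 - v^2 + 128*v - 240) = v*(v - 4)*(v - 2)*(v^3 - 4*v^2 - 17*v + 60) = v*(v - 4)*(v - 2)*(v + 4)*(v^2 - 8*v + 15) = v*(v - 4)*(v - 3)*(v - 2)*(v + 4)*(v - 5)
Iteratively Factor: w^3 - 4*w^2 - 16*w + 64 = (w + 4)*(w^2 - 8*w + 16) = (w - 4)*(w + 4)*(w - 4)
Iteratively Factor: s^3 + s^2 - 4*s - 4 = (s + 1)*(s^2 - 4) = (s - 2)*(s + 1)*(s + 2)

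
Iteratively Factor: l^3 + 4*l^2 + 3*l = (l + 3)*(l^2 + l) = l*(l + 3)*(l + 1)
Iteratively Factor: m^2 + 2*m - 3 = (m + 3)*(m - 1)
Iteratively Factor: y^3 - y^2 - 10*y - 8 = (y + 2)*(y^2 - 3*y - 4) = (y + 1)*(y + 2)*(y - 4)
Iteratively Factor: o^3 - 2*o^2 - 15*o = (o)*(o^2 - 2*o - 15) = o*(o - 5)*(o + 3)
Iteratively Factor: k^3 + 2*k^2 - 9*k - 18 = (k - 3)*(k^2 + 5*k + 6) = (k - 3)*(k + 3)*(k + 2)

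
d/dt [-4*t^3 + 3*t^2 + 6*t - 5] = -12*t^2 + 6*t + 6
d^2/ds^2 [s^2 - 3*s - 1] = 2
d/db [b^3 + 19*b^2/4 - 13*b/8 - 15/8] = 3*b^2 + 19*b/2 - 13/8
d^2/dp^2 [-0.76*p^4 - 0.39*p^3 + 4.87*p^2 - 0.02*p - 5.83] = -9.12*p^2 - 2.34*p + 9.74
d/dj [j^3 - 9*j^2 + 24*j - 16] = 3*j^2 - 18*j + 24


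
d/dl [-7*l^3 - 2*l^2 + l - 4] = -21*l^2 - 4*l + 1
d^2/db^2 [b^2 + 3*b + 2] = 2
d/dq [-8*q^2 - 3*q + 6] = -16*q - 3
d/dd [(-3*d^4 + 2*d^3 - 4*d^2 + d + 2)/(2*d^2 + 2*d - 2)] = (-6*d^5 - 7*d^4 + 16*d^3 - 11*d^2 + 4*d - 3)/(2*(d^4 + 2*d^3 - d^2 - 2*d + 1))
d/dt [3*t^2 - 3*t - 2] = 6*t - 3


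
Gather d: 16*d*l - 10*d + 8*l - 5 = d*(16*l - 10) + 8*l - 5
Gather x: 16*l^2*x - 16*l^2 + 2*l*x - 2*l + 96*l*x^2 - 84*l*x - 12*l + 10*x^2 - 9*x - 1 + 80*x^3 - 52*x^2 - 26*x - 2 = -16*l^2 - 14*l + 80*x^3 + x^2*(96*l - 42) + x*(16*l^2 - 82*l - 35) - 3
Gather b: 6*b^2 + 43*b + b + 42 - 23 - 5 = 6*b^2 + 44*b + 14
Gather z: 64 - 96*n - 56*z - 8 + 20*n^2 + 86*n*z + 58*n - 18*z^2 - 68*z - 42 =20*n^2 - 38*n - 18*z^2 + z*(86*n - 124) + 14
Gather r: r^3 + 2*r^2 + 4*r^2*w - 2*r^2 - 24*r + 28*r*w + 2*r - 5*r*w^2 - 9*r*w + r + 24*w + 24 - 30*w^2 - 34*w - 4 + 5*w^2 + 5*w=r^3 + 4*r^2*w + r*(-5*w^2 + 19*w - 21) - 25*w^2 - 5*w + 20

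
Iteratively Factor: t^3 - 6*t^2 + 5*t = (t - 1)*(t^2 - 5*t) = (t - 5)*(t - 1)*(t)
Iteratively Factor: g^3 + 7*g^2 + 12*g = (g + 3)*(g^2 + 4*g) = g*(g + 3)*(g + 4)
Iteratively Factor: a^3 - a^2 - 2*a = (a + 1)*(a^2 - 2*a) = (a - 2)*(a + 1)*(a)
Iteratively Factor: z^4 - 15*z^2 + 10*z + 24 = (z - 3)*(z^3 + 3*z^2 - 6*z - 8) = (z - 3)*(z + 4)*(z^2 - z - 2) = (z - 3)*(z - 2)*(z + 4)*(z + 1)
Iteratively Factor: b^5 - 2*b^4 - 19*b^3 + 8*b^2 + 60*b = (b - 5)*(b^4 + 3*b^3 - 4*b^2 - 12*b) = b*(b - 5)*(b^3 + 3*b^2 - 4*b - 12) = b*(b - 5)*(b + 3)*(b^2 - 4) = b*(b - 5)*(b + 2)*(b + 3)*(b - 2)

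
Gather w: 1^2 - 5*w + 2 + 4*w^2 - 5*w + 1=4*w^2 - 10*w + 4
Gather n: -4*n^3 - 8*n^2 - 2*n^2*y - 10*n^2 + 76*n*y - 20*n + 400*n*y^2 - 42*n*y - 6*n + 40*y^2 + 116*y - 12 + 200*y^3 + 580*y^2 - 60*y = -4*n^3 + n^2*(-2*y - 18) + n*(400*y^2 + 34*y - 26) + 200*y^3 + 620*y^2 + 56*y - 12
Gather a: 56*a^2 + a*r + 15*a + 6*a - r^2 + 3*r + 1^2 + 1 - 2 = 56*a^2 + a*(r + 21) - r^2 + 3*r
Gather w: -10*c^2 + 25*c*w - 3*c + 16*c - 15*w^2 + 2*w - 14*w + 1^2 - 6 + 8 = -10*c^2 + 13*c - 15*w^2 + w*(25*c - 12) + 3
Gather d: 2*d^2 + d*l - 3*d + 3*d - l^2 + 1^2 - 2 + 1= 2*d^2 + d*l - l^2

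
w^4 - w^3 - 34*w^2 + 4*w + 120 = (w - 6)*(w - 2)*(w + 2)*(w + 5)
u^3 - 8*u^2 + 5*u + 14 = (u - 7)*(u - 2)*(u + 1)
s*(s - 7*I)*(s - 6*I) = s^3 - 13*I*s^2 - 42*s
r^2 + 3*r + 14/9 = (r + 2/3)*(r + 7/3)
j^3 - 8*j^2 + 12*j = j*(j - 6)*(j - 2)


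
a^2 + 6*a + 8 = (a + 2)*(a + 4)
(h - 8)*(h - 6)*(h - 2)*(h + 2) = h^4 - 14*h^3 + 44*h^2 + 56*h - 192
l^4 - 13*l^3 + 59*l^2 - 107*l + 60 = (l - 5)*(l - 4)*(l - 3)*(l - 1)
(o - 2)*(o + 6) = o^2 + 4*o - 12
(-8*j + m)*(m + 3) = -8*j*m - 24*j + m^2 + 3*m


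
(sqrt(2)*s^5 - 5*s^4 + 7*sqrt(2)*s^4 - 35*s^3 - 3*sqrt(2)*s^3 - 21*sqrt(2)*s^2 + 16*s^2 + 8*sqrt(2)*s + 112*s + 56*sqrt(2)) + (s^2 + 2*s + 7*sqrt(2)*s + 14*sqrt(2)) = sqrt(2)*s^5 - 5*s^4 + 7*sqrt(2)*s^4 - 35*s^3 - 3*sqrt(2)*s^3 - 21*sqrt(2)*s^2 + 17*s^2 + 15*sqrt(2)*s + 114*s + 70*sqrt(2)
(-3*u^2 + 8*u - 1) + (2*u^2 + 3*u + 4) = -u^2 + 11*u + 3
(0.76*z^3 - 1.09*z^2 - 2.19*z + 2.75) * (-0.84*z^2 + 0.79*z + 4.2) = -0.6384*z^5 + 1.516*z^4 + 4.1705*z^3 - 8.6181*z^2 - 7.0255*z + 11.55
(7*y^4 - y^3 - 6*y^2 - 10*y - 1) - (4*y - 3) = 7*y^4 - y^3 - 6*y^2 - 14*y + 2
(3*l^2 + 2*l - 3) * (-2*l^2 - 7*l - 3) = -6*l^4 - 25*l^3 - 17*l^2 + 15*l + 9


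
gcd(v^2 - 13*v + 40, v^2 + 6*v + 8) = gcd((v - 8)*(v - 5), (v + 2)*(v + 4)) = 1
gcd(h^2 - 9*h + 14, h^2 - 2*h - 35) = h - 7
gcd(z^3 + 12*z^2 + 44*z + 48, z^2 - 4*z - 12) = z + 2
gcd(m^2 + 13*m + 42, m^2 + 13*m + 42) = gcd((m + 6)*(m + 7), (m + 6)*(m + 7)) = m^2 + 13*m + 42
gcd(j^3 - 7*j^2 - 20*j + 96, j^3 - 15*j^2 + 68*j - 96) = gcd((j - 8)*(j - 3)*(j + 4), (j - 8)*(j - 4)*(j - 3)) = j^2 - 11*j + 24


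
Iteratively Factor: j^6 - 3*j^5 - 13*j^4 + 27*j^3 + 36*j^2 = (j + 3)*(j^5 - 6*j^4 + 5*j^3 + 12*j^2) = (j - 3)*(j + 3)*(j^4 - 3*j^3 - 4*j^2) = (j - 3)*(j + 1)*(j + 3)*(j^3 - 4*j^2) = (j - 4)*(j - 3)*(j + 1)*(j + 3)*(j^2) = j*(j - 4)*(j - 3)*(j + 1)*(j + 3)*(j)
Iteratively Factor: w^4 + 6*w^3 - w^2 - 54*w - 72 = (w + 3)*(w^3 + 3*w^2 - 10*w - 24) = (w - 3)*(w + 3)*(w^2 + 6*w + 8) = (w - 3)*(w + 3)*(w + 4)*(w + 2)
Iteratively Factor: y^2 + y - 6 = (y - 2)*(y + 3)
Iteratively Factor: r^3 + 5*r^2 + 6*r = (r)*(r^2 + 5*r + 6) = r*(r + 2)*(r + 3)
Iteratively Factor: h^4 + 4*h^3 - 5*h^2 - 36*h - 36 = (h + 2)*(h^3 + 2*h^2 - 9*h - 18) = (h + 2)*(h + 3)*(h^2 - h - 6) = (h + 2)^2*(h + 3)*(h - 3)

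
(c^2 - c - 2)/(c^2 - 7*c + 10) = (c + 1)/(c - 5)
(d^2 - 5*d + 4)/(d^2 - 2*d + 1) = (d - 4)/(d - 1)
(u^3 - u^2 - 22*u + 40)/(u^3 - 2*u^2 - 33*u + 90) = (u^3 - u^2 - 22*u + 40)/(u^3 - 2*u^2 - 33*u + 90)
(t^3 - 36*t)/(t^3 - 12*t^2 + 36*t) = (t + 6)/(t - 6)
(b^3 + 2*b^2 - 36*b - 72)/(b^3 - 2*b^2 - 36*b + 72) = (b + 2)/(b - 2)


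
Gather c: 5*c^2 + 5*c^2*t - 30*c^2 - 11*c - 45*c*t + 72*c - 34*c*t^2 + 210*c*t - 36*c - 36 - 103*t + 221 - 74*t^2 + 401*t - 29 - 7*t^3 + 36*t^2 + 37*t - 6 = c^2*(5*t - 25) + c*(-34*t^2 + 165*t + 25) - 7*t^3 - 38*t^2 + 335*t + 150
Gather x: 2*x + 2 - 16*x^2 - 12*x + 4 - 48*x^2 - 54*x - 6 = -64*x^2 - 64*x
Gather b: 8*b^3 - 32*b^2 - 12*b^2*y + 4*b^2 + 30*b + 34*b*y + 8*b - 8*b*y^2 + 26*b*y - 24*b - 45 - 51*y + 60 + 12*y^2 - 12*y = 8*b^3 + b^2*(-12*y - 28) + b*(-8*y^2 + 60*y + 14) + 12*y^2 - 63*y + 15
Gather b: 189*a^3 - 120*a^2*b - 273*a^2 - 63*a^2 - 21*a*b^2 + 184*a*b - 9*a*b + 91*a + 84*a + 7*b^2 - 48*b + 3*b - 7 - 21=189*a^3 - 336*a^2 + 175*a + b^2*(7 - 21*a) + b*(-120*a^2 + 175*a - 45) - 28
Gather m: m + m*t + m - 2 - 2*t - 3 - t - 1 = m*(t + 2) - 3*t - 6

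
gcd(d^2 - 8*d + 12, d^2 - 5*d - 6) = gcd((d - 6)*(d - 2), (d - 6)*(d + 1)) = d - 6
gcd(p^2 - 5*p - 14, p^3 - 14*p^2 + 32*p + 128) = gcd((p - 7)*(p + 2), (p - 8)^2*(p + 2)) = p + 2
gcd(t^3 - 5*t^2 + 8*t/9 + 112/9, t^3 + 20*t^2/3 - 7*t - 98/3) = t - 7/3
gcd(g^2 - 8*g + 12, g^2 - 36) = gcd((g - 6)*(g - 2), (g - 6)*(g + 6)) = g - 6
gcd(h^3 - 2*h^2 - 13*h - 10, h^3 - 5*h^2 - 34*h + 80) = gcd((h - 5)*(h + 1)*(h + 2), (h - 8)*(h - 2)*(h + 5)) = 1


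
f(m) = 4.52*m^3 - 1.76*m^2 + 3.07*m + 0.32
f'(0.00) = 3.07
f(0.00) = 0.32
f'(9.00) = 1069.75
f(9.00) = 3180.47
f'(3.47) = 154.13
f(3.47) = 178.64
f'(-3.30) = 162.35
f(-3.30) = -191.41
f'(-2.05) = 67.27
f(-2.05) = -52.31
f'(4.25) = 233.04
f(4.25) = 328.56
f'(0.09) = 2.86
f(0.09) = 0.59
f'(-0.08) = 3.44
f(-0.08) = 0.06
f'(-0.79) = 14.31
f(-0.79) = -5.43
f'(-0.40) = 6.65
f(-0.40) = -1.48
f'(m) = 13.56*m^2 - 3.52*m + 3.07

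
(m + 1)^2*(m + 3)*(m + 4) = m^4 + 9*m^3 + 27*m^2 + 31*m + 12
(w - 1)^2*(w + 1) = w^3 - w^2 - w + 1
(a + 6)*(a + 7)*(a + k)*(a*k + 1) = a^4*k + a^3*k^2 + 13*a^3*k + a^3 + 13*a^2*k^2 + 43*a^2*k + 13*a^2 + 42*a*k^2 + 13*a*k + 42*a + 42*k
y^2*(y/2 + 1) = y^3/2 + y^2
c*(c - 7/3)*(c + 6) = c^3 + 11*c^2/3 - 14*c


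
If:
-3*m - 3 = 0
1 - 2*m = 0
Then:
No Solution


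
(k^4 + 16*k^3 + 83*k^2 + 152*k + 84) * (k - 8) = k^5 + 8*k^4 - 45*k^3 - 512*k^2 - 1132*k - 672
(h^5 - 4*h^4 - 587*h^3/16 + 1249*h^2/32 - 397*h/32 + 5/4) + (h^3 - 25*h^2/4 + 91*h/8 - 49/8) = h^5 - 4*h^4 - 571*h^3/16 + 1049*h^2/32 - 33*h/32 - 39/8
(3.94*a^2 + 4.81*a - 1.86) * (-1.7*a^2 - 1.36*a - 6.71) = -6.698*a^4 - 13.5354*a^3 - 29.817*a^2 - 29.7455*a + 12.4806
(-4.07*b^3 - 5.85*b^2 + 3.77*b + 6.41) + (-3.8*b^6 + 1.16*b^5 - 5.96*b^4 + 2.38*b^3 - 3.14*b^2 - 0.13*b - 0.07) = -3.8*b^6 + 1.16*b^5 - 5.96*b^4 - 1.69*b^3 - 8.99*b^2 + 3.64*b + 6.34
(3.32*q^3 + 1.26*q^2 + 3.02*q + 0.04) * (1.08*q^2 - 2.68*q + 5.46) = 3.5856*q^5 - 7.5368*q^4 + 18.012*q^3 - 1.1708*q^2 + 16.382*q + 0.2184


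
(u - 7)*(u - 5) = u^2 - 12*u + 35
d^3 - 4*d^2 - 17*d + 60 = (d - 5)*(d - 3)*(d + 4)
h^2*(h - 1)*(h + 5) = h^4 + 4*h^3 - 5*h^2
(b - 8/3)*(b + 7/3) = b^2 - b/3 - 56/9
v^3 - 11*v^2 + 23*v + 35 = (v - 7)*(v - 5)*(v + 1)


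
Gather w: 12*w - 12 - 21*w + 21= 9 - 9*w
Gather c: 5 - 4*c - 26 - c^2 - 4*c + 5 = -c^2 - 8*c - 16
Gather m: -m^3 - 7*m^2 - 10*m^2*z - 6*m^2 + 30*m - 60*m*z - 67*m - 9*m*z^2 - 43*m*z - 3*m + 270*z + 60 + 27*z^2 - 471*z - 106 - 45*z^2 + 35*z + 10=-m^3 + m^2*(-10*z - 13) + m*(-9*z^2 - 103*z - 40) - 18*z^2 - 166*z - 36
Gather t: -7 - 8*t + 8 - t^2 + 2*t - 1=-t^2 - 6*t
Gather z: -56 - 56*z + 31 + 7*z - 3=-49*z - 28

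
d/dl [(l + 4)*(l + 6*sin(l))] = l + (l + 4)*(6*cos(l) + 1) + 6*sin(l)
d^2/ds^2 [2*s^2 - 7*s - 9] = 4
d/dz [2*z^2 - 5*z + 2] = 4*z - 5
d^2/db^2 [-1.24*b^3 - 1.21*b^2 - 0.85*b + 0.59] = -7.44*b - 2.42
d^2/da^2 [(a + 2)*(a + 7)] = 2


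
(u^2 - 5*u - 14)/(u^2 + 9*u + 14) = (u - 7)/(u + 7)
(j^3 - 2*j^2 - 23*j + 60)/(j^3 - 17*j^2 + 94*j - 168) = (j^2 + 2*j - 15)/(j^2 - 13*j + 42)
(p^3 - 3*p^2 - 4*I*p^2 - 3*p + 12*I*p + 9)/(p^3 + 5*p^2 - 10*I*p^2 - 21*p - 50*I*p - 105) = (p^2 - p*(3 + I) + 3*I)/(p^2 + p*(5 - 7*I) - 35*I)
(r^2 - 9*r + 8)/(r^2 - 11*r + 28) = (r^2 - 9*r + 8)/(r^2 - 11*r + 28)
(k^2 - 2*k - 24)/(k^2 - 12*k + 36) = (k + 4)/(k - 6)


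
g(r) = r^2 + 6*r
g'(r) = 2*r + 6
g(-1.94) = -7.88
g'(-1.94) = 2.12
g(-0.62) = -3.34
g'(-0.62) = 4.76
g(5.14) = 57.26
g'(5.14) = 16.28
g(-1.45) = -6.60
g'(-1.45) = 3.10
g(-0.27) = -1.55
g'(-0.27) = 5.46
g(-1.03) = -5.12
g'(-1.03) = 3.94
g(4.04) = 40.56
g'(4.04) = 14.08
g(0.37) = 2.36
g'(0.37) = 6.74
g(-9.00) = 27.00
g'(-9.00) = -12.00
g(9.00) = 135.00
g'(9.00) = 24.00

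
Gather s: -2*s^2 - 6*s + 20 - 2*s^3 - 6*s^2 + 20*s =-2*s^3 - 8*s^2 + 14*s + 20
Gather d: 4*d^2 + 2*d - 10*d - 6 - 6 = 4*d^2 - 8*d - 12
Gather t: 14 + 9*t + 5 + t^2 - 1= t^2 + 9*t + 18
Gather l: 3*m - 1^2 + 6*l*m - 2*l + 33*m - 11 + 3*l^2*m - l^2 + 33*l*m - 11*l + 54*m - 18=l^2*(3*m - 1) + l*(39*m - 13) + 90*m - 30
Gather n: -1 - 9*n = -9*n - 1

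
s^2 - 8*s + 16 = (s - 4)^2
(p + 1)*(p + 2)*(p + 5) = p^3 + 8*p^2 + 17*p + 10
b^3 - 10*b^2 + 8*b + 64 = (b - 8)*(b - 4)*(b + 2)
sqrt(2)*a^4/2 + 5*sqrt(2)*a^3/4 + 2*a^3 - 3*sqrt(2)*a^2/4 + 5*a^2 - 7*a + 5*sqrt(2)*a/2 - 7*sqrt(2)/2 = (a - 1)*(a + 7/2)*(a + sqrt(2))*(sqrt(2)*a/2 + 1)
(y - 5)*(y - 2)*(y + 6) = y^3 - y^2 - 32*y + 60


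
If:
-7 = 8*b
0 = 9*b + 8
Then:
No Solution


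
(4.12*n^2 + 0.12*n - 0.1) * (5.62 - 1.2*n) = -4.944*n^3 + 23.0104*n^2 + 0.7944*n - 0.562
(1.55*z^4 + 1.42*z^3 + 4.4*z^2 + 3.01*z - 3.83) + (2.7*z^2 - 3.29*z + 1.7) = 1.55*z^4 + 1.42*z^3 + 7.1*z^2 - 0.28*z - 2.13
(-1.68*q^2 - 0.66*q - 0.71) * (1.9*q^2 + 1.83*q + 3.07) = -3.192*q^4 - 4.3284*q^3 - 7.7144*q^2 - 3.3255*q - 2.1797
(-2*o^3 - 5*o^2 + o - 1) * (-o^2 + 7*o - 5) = 2*o^5 - 9*o^4 - 26*o^3 + 33*o^2 - 12*o + 5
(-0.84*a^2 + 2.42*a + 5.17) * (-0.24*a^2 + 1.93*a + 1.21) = 0.2016*a^4 - 2.202*a^3 + 2.4134*a^2 + 12.9063*a + 6.2557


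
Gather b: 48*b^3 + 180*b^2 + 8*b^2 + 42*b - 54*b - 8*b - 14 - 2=48*b^3 + 188*b^2 - 20*b - 16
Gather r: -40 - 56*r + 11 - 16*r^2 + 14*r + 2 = -16*r^2 - 42*r - 27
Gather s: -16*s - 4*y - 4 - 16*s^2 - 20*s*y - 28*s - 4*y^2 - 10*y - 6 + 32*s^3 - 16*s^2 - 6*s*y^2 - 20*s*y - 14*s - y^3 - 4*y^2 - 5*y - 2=32*s^3 - 32*s^2 + s*(-6*y^2 - 40*y - 58) - y^3 - 8*y^2 - 19*y - 12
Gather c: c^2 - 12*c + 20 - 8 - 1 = c^2 - 12*c + 11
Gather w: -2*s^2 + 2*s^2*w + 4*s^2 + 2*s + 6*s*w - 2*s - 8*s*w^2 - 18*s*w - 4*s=2*s^2 - 8*s*w^2 - 4*s + w*(2*s^2 - 12*s)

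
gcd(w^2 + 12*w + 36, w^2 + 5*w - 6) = w + 6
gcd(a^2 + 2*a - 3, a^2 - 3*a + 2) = a - 1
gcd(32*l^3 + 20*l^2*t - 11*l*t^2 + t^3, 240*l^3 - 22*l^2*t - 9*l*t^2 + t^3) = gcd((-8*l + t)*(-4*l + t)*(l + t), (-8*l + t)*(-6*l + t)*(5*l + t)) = -8*l + t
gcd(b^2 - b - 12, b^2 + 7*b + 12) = b + 3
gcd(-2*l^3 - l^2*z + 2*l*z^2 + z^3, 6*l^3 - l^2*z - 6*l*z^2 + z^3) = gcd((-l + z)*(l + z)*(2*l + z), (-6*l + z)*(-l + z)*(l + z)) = -l^2 + z^2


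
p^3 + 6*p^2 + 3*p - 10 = (p - 1)*(p + 2)*(p + 5)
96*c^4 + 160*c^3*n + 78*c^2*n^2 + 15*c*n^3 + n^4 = (c + n)*(4*c + n)^2*(6*c + n)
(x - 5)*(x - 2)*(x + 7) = x^3 - 39*x + 70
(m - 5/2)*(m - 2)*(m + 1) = m^3 - 7*m^2/2 + m/2 + 5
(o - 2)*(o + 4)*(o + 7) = o^3 + 9*o^2 + 6*o - 56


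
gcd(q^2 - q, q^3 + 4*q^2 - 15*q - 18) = 1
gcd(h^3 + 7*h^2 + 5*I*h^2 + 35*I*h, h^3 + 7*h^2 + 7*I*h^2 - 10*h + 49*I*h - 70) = h^2 + h*(7 + 5*I) + 35*I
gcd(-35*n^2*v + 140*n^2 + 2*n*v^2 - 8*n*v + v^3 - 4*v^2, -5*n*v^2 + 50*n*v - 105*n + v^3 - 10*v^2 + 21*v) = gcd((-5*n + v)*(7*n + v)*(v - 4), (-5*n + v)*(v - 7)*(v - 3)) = -5*n + v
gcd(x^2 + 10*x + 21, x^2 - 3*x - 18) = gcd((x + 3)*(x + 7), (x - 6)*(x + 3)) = x + 3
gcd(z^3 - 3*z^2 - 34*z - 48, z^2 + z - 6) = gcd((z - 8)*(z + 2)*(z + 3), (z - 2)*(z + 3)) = z + 3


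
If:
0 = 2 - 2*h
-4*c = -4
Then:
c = 1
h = 1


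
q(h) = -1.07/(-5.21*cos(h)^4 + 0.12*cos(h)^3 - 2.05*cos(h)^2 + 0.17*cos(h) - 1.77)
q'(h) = -1.07*(-20.84*sin(h)*cos(h)^3 + 0.36*sin(h)*cos(h)^2 - 4.1*sin(h)*cos(h) + 0.17*sin(h))/(-5.21*cos(h)^4 + 0.12*cos(h)^3 - 2.05*cos(h)^2 + 0.17*cos(h) - 1.77)^2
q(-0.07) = 0.12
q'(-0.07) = -0.02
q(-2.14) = 0.37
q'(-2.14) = 0.61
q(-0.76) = 0.26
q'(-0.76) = -0.46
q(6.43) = 0.13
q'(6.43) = 0.05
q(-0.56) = 0.19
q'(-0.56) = -0.27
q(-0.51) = 0.17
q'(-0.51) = -0.24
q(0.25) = 0.13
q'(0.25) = 0.09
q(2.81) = 0.13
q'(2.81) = -0.12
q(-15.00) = 0.22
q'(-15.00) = 0.37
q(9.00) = 0.15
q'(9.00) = -0.16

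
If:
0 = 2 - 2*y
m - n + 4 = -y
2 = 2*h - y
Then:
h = 3/2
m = n - 5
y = 1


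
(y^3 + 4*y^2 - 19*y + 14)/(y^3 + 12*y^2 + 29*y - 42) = (y - 2)/(y + 6)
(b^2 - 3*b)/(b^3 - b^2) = (b - 3)/(b*(b - 1))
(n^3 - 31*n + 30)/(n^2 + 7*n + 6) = (n^2 - 6*n + 5)/(n + 1)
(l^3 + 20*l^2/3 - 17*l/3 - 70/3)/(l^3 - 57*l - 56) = (3*l^2 - l - 10)/(3*(l^2 - 7*l - 8))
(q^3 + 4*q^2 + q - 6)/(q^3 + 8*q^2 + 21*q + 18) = (q - 1)/(q + 3)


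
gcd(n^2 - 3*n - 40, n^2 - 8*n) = n - 8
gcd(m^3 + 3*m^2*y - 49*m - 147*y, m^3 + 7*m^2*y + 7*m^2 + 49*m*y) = m + 7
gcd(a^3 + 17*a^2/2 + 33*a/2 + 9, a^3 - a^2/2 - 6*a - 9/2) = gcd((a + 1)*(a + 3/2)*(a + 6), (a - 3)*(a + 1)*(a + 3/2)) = a^2 + 5*a/2 + 3/2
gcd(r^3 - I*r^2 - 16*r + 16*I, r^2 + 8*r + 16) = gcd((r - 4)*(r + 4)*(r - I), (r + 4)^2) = r + 4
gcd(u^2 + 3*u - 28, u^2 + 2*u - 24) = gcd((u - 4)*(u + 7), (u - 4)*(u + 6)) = u - 4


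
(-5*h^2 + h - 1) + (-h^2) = -6*h^2 + h - 1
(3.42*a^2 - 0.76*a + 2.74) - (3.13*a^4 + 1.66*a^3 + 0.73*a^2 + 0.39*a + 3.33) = -3.13*a^4 - 1.66*a^3 + 2.69*a^2 - 1.15*a - 0.59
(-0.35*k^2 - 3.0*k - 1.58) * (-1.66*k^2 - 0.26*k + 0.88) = 0.581*k^4 + 5.071*k^3 + 3.0948*k^2 - 2.2292*k - 1.3904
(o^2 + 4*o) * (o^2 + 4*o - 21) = o^4 + 8*o^3 - 5*o^2 - 84*o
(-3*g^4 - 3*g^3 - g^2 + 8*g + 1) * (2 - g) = 3*g^5 - 3*g^4 - 5*g^3 - 10*g^2 + 15*g + 2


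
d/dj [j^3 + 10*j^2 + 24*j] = 3*j^2 + 20*j + 24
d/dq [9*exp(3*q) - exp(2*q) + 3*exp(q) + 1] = (27*exp(2*q) - 2*exp(q) + 3)*exp(q)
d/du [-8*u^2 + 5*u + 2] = 5 - 16*u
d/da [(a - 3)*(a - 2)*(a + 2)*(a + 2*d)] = 4*a^3 + 6*a^2*d - 9*a^2 - 12*a*d - 8*a - 8*d + 12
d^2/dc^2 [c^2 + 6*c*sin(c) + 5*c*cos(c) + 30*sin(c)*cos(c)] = -6*c*sin(c) - 5*c*cos(c) - 10*sin(c) - 60*sin(2*c) + 12*cos(c) + 2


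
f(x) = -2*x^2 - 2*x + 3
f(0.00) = 3.00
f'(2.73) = -12.92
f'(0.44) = -3.76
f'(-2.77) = 9.08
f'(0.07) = -2.28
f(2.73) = -17.37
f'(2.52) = -12.08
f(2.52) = -14.74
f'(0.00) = -2.00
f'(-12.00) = 46.00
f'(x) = -4*x - 2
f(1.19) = -2.21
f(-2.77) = -6.81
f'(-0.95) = 1.80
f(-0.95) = 3.10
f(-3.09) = -9.92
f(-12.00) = -261.00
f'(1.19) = -6.76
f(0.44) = 1.73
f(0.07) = 2.85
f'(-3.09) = 10.36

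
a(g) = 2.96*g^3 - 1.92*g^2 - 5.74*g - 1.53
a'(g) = 8.88*g^2 - 3.84*g - 5.74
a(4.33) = 177.92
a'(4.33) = 144.12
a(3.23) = 59.65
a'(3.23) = 74.50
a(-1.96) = -19.94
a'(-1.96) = 35.90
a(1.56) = -3.92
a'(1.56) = 9.88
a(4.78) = 250.44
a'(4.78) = 178.80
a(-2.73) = -60.39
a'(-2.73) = 70.92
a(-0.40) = 0.27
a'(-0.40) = -2.78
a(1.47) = -4.71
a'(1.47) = 7.80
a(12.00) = 4767.99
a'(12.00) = 1226.90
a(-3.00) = -81.51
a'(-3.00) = 85.70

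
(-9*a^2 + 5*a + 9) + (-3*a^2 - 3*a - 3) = -12*a^2 + 2*a + 6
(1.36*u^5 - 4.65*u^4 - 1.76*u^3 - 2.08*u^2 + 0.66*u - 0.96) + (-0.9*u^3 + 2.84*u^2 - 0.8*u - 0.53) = 1.36*u^5 - 4.65*u^4 - 2.66*u^3 + 0.76*u^2 - 0.14*u - 1.49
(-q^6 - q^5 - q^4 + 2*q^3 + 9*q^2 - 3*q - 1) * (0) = 0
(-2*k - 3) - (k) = -3*k - 3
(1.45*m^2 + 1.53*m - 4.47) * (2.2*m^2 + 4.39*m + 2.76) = 3.19*m^4 + 9.7315*m^3 + 0.8847*m^2 - 15.4005*m - 12.3372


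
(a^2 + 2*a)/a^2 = (a + 2)/a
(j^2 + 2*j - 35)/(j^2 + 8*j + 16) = (j^2 + 2*j - 35)/(j^2 + 8*j + 16)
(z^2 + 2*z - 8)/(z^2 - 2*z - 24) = (z - 2)/(z - 6)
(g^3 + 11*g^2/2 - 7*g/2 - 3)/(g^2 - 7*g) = (2*g^3 + 11*g^2 - 7*g - 6)/(2*g*(g - 7))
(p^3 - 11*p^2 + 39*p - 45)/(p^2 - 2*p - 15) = (p^2 - 6*p + 9)/(p + 3)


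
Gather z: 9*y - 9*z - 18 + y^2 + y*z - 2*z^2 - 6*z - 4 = y^2 + 9*y - 2*z^2 + z*(y - 15) - 22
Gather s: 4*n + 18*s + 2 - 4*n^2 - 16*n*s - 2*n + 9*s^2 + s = -4*n^2 + 2*n + 9*s^2 + s*(19 - 16*n) + 2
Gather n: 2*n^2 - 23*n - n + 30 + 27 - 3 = 2*n^2 - 24*n + 54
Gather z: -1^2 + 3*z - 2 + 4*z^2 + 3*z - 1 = 4*z^2 + 6*z - 4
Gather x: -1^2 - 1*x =-x - 1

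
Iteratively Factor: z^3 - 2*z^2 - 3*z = (z - 3)*(z^2 + z) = z*(z - 3)*(z + 1)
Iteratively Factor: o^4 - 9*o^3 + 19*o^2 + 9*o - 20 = (o - 1)*(o^3 - 8*o^2 + 11*o + 20) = (o - 5)*(o - 1)*(o^2 - 3*o - 4) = (o - 5)*(o - 1)*(o + 1)*(o - 4)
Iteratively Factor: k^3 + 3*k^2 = (k)*(k^2 + 3*k) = k^2*(k + 3)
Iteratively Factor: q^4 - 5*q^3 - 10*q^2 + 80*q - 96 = (q - 3)*(q^3 - 2*q^2 - 16*q + 32) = (q - 4)*(q - 3)*(q^2 + 2*q - 8) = (q - 4)*(q - 3)*(q - 2)*(q + 4)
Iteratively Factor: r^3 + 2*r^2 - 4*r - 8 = (r + 2)*(r^2 - 4) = (r - 2)*(r + 2)*(r + 2)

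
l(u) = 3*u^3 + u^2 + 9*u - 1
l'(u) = 9*u^2 + 2*u + 9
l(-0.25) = -3.23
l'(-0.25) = 9.06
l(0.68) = 6.53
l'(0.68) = 14.52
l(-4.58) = -309.46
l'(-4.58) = 188.63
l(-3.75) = -178.89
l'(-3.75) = 128.06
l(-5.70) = -575.39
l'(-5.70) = 290.01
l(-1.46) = -21.34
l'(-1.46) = 25.26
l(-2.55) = -67.19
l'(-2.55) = 62.42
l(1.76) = 34.29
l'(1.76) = 40.40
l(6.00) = 737.00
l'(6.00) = 345.00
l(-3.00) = -100.00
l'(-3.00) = 84.00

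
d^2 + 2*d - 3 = (d - 1)*(d + 3)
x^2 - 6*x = x*(x - 6)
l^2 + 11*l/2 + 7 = (l + 2)*(l + 7/2)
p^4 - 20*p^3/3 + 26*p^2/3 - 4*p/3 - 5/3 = (p - 5)*(p - 1)^2*(p + 1/3)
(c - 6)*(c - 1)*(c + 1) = c^3 - 6*c^2 - c + 6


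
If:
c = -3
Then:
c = -3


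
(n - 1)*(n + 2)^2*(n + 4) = n^4 + 7*n^3 + 12*n^2 - 4*n - 16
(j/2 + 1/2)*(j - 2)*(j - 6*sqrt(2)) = j^3/2 - 3*sqrt(2)*j^2 - j^2/2 - j + 3*sqrt(2)*j + 6*sqrt(2)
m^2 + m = m*(m + 1)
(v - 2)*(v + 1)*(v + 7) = v^3 + 6*v^2 - 9*v - 14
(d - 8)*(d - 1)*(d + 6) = d^3 - 3*d^2 - 46*d + 48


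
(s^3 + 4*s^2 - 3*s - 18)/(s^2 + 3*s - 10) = (s^2 + 6*s + 9)/(s + 5)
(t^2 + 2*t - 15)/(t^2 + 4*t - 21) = (t + 5)/(t + 7)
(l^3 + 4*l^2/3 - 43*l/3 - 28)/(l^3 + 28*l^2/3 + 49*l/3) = (l^2 - l - 12)/(l*(l + 7))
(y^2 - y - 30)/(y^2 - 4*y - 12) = (y + 5)/(y + 2)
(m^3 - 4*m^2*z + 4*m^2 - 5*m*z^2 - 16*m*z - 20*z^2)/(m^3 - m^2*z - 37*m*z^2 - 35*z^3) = (-m^2 + 5*m*z - 4*m + 20*z)/(-m^2 + 2*m*z + 35*z^2)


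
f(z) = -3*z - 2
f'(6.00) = -3.00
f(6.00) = -20.00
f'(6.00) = -3.00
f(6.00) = -20.00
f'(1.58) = -3.00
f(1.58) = -6.74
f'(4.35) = -3.00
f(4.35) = -15.05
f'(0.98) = -3.00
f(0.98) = -4.94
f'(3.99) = -3.00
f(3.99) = -13.97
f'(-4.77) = -3.00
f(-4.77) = 12.31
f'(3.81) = -3.00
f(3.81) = -13.43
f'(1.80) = -3.00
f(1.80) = -7.40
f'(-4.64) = -3.00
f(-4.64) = 11.92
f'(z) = -3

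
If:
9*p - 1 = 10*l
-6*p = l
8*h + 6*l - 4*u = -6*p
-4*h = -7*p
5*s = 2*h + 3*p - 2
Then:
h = 7/276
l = -2/23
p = 1/69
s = -263/690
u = -4/69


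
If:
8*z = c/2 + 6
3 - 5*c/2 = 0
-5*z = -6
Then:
No Solution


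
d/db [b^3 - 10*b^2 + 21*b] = 3*b^2 - 20*b + 21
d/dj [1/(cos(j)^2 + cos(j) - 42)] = (2*cos(j) + 1)*sin(j)/(cos(j)^2 + cos(j) - 42)^2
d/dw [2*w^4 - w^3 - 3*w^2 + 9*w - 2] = 8*w^3 - 3*w^2 - 6*w + 9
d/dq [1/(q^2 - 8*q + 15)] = 2*(4 - q)/(q^2 - 8*q + 15)^2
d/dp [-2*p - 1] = -2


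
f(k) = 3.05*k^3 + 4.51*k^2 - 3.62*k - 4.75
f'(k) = 9.15*k^2 + 9.02*k - 3.62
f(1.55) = 11.83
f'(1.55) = 32.34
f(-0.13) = -4.21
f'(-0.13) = -4.64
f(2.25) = 44.68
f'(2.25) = 63.00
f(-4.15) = -130.05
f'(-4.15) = 116.53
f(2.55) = 65.92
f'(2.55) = 78.88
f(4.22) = 289.50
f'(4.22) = 197.39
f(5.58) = 645.39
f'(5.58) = 331.61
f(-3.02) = -36.69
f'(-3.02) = 52.59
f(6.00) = 794.69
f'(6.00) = 379.90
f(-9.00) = -1830.31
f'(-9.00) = 656.35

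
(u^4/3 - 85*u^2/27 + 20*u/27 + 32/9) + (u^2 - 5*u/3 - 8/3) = u^4/3 - 58*u^2/27 - 25*u/27 + 8/9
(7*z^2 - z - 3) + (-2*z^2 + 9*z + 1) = 5*z^2 + 8*z - 2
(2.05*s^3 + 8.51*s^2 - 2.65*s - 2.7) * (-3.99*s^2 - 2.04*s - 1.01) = -8.1795*s^5 - 38.1369*s^4 - 8.8574*s^3 + 7.5839*s^2 + 8.1845*s + 2.727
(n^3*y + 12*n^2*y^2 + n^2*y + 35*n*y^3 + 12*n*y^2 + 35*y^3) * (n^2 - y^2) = n^5*y + 12*n^4*y^2 + n^4*y + 34*n^3*y^3 + 12*n^3*y^2 - 12*n^2*y^4 + 34*n^2*y^3 - 35*n*y^5 - 12*n*y^4 - 35*y^5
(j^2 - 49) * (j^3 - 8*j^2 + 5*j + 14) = j^5 - 8*j^4 - 44*j^3 + 406*j^2 - 245*j - 686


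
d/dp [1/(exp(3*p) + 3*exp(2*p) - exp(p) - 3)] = (-3*exp(2*p) - 6*exp(p) + 1)*exp(p)/(exp(3*p) + 3*exp(2*p) - exp(p) - 3)^2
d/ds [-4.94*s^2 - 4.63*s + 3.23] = -9.88*s - 4.63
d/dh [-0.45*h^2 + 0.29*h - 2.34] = 0.29 - 0.9*h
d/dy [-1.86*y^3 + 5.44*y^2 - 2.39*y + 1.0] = -5.58*y^2 + 10.88*y - 2.39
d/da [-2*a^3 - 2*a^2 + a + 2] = -6*a^2 - 4*a + 1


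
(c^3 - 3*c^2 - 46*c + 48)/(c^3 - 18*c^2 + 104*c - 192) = (c^2 + 5*c - 6)/(c^2 - 10*c + 24)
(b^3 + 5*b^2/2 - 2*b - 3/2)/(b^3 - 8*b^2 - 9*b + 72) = (2*b^2 - b - 1)/(2*(b^2 - 11*b + 24))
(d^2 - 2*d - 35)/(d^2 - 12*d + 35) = (d + 5)/(d - 5)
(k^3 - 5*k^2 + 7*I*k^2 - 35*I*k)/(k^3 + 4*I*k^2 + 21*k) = (k - 5)/(k - 3*I)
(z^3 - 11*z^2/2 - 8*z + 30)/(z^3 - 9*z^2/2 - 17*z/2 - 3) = (2*z^2 + z - 10)/(2*z^2 + 3*z + 1)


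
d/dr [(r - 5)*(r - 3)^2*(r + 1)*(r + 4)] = 5*r^4 - 24*r^3 - 36*r^2 + 212*r - 69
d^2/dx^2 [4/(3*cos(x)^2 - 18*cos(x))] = 2*(-2*(1 - cos(2*x))^2 - 45*cos(x) - 38*cos(2*x) + 9*cos(3*x) + 114)/(3*(cos(x) - 6)^3*cos(x)^3)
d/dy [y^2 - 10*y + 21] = 2*y - 10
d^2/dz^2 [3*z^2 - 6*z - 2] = 6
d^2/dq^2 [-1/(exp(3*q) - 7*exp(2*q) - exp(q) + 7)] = (-2*(-3*exp(2*q) + 14*exp(q) + 1)^2*exp(q) + (9*exp(2*q) - 28*exp(q) - 1)*(exp(3*q) - 7*exp(2*q) - exp(q) + 7))*exp(q)/(exp(3*q) - 7*exp(2*q) - exp(q) + 7)^3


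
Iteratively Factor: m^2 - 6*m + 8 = (m - 4)*(m - 2)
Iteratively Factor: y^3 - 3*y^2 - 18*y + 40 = (y - 5)*(y^2 + 2*y - 8) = (y - 5)*(y - 2)*(y + 4)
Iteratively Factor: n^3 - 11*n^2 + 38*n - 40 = (n - 5)*(n^2 - 6*n + 8) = (n - 5)*(n - 2)*(n - 4)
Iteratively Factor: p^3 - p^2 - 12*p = (p - 4)*(p^2 + 3*p) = (p - 4)*(p + 3)*(p)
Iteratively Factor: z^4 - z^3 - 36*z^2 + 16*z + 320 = (z + 4)*(z^3 - 5*z^2 - 16*z + 80) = (z - 4)*(z + 4)*(z^2 - z - 20) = (z - 4)*(z + 4)^2*(z - 5)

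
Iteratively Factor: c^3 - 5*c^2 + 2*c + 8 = (c - 4)*(c^2 - c - 2) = (c - 4)*(c + 1)*(c - 2)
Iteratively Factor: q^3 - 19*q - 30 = (q + 2)*(q^2 - 2*q - 15) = (q - 5)*(q + 2)*(q + 3)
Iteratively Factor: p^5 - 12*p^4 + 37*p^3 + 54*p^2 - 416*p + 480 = (p - 2)*(p^4 - 10*p^3 + 17*p^2 + 88*p - 240) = (p - 4)*(p - 2)*(p^3 - 6*p^2 - 7*p + 60) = (p - 4)^2*(p - 2)*(p^2 - 2*p - 15) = (p - 4)^2*(p - 2)*(p + 3)*(p - 5)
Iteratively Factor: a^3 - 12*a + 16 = (a - 2)*(a^2 + 2*a - 8) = (a - 2)*(a + 4)*(a - 2)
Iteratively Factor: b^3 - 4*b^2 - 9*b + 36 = (b - 4)*(b^2 - 9) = (b - 4)*(b + 3)*(b - 3)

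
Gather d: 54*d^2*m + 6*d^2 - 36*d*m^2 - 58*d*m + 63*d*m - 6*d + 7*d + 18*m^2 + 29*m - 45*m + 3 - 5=d^2*(54*m + 6) + d*(-36*m^2 + 5*m + 1) + 18*m^2 - 16*m - 2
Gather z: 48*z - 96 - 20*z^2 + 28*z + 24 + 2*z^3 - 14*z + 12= 2*z^3 - 20*z^2 + 62*z - 60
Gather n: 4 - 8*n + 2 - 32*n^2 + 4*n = -32*n^2 - 4*n + 6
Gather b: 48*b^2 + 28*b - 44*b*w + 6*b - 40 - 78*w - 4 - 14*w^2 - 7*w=48*b^2 + b*(34 - 44*w) - 14*w^2 - 85*w - 44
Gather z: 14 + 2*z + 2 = 2*z + 16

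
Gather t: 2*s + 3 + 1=2*s + 4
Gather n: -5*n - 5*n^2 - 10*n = -5*n^2 - 15*n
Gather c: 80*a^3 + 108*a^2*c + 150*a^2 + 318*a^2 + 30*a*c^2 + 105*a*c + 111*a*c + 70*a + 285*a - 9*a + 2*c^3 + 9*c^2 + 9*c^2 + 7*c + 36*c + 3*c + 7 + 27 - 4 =80*a^3 + 468*a^2 + 346*a + 2*c^3 + c^2*(30*a + 18) + c*(108*a^2 + 216*a + 46) + 30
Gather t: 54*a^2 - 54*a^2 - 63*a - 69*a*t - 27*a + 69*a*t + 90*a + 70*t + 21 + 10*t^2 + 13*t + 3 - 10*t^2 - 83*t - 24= 0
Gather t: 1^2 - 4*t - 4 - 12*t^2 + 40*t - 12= -12*t^2 + 36*t - 15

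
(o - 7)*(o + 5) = o^2 - 2*o - 35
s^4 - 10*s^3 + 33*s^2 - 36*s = s*(s - 4)*(s - 3)^2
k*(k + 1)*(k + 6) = k^3 + 7*k^2 + 6*k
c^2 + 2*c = c*(c + 2)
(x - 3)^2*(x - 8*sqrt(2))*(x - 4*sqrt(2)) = x^4 - 12*sqrt(2)*x^3 - 6*x^3 + 73*x^2 + 72*sqrt(2)*x^2 - 384*x - 108*sqrt(2)*x + 576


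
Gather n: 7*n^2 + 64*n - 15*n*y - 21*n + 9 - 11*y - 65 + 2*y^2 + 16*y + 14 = 7*n^2 + n*(43 - 15*y) + 2*y^2 + 5*y - 42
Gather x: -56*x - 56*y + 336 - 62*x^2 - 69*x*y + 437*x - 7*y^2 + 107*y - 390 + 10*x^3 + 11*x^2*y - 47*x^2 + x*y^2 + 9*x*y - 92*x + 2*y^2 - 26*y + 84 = 10*x^3 + x^2*(11*y - 109) + x*(y^2 - 60*y + 289) - 5*y^2 + 25*y + 30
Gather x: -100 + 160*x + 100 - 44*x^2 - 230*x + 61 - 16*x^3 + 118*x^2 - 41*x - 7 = -16*x^3 + 74*x^2 - 111*x + 54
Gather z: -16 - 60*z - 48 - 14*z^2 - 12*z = -14*z^2 - 72*z - 64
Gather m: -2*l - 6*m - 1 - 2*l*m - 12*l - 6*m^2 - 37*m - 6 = -14*l - 6*m^2 + m*(-2*l - 43) - 7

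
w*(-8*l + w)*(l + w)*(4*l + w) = -32*l^3*w - 36*l^2*w^2 - 3*l*w^3 + w^4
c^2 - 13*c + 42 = (c - 7)*(c - 6)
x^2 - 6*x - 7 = (x - 7)*(x + 1)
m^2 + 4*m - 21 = (m - 3)*(m + 7)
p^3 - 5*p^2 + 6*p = p*(p - 3)*(p - 2)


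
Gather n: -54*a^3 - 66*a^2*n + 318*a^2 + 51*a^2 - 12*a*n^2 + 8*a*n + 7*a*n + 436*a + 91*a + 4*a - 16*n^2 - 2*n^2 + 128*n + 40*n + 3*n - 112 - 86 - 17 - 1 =-54*a^3 + 369*a^2 + 531*a + n^2*(-12*a - 18) + n*(-66*a^2 + 15*a + 171) - 216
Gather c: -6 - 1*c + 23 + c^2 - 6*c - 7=c^2 - 7*c + 10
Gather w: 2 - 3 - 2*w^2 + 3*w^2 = w^2 - 1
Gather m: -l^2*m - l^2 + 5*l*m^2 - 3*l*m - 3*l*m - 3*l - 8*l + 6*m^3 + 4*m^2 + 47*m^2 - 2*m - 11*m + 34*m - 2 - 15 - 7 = -l^2 - 11*l + 6*m^3 + m^2*(5*l + 51) + m*(-l^2 - 6*l + 21) - 24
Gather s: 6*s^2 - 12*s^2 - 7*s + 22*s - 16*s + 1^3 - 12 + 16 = -6*s^2 - s + 5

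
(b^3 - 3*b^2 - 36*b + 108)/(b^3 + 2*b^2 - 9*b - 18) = (b^2 - 36)/(b^2 + 5*b + 6)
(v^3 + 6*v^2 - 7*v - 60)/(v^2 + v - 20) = (v^2 + v - 12)/(v - 4)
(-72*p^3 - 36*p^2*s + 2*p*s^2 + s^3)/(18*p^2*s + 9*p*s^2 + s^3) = (-12*p^2 - 4*p*s + s^2)/(s*(3*p + s))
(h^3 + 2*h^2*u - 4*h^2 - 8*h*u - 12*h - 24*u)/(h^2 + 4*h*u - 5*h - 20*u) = (h^3 + 2*h^2*u - 4*h^2 - 8*h*u - 12*h - 24*u)/(h^2 + 4*h*u - 5*h - 20*u)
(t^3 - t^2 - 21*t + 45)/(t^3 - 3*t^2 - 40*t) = (t^2 - 6*t + 9)/(t*(t - 8))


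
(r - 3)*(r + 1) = r^2 - 2*r - 3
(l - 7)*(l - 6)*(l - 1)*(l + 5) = l^4 - 9*l^3 - 15*l^2 + 233*l - 210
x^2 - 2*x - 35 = (x - 7)*(x + 5)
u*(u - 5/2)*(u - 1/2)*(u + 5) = u^4 + 2*u^3 - 55*u^2/4 + 25*u/4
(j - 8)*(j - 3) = j^2 - 11*j + 24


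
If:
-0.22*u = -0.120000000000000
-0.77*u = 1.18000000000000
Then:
No Solution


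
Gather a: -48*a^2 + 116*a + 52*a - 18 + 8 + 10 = -48*a^2 + 168*a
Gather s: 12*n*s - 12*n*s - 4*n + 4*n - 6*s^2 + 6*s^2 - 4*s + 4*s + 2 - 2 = 0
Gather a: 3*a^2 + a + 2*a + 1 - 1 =3*a^2 + 3*a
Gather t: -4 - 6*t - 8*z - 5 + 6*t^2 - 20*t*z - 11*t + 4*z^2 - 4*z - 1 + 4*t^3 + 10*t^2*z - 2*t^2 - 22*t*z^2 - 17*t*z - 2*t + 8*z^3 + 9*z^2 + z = 4*t^3 + t^2*(10*z + 4) + t*(-22*z^2 - 37*z - 19) + 8*z^3 + 13*z^2 - 11*z - 10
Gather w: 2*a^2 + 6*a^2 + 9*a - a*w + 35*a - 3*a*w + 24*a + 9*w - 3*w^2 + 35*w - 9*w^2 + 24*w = 8*a^2 + 68*a - 12*w^2 + w*(68 - 4*a)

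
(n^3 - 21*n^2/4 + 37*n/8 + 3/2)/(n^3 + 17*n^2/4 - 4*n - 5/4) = (n^2 - 11*n/2 + 6)/(n^2 + 4*n - 5)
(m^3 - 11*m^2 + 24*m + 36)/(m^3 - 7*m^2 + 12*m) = (m^3 - 11*m^2 + 24*m + 36)/(m*(m^2 - 7*m + 12))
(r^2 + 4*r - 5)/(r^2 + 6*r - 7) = (r + 5)/(r + 7)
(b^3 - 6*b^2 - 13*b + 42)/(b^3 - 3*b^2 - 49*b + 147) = (b^2 + b - 6)/(b^2 + 4*b - 21)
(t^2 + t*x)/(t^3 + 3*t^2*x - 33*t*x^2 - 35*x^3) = t/(t^2 + 2*t*x - 35*x^2)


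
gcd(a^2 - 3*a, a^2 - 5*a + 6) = a - 3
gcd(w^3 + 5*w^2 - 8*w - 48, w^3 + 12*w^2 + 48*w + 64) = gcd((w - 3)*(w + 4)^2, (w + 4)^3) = w^2 + 8*w + 16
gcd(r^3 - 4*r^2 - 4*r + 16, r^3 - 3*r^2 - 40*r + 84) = r - 2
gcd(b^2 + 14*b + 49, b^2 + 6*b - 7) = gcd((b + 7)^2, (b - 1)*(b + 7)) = b + 7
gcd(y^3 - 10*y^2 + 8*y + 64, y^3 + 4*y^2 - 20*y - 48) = y^2 - 2*y - 8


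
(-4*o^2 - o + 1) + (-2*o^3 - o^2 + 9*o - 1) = -2*o^3 - 5*o^2 + 8*o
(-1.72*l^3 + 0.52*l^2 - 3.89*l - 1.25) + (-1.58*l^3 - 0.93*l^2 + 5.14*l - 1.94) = -3.3*l^3 - 0.41*l^2 + 1.25*l - 3.19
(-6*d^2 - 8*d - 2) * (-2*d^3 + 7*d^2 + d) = 12*d^5 - 26*d^4 - 58*d^3 - 22*d^2 - 2*d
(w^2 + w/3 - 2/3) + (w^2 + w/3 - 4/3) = 2*w^2 + 2*w/3 - 2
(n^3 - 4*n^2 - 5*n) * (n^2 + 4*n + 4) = n^5 - 17*n^3 - 36*n^2 - 20*n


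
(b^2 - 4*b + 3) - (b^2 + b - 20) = 23 - 5*b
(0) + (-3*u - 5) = -3*u - 5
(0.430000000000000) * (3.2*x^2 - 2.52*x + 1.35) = 1.376*x^2 - 1.0836*x + 0.5805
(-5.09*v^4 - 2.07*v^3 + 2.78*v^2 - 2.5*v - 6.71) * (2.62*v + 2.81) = -13.3358*v^5 - 19.7263*v^4 + 1.4669*v^3 + 1.2618*v^2 - 24.6052*v - 18.8551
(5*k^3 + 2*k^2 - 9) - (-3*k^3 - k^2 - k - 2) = 8*k^3 + 3*k^2 + k - 7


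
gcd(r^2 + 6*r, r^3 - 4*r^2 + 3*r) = r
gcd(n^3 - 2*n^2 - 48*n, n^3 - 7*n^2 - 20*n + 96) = n - 8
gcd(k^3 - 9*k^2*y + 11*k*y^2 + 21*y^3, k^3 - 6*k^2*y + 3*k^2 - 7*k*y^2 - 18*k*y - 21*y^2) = -k^2 + 6*k*y + 7*y^2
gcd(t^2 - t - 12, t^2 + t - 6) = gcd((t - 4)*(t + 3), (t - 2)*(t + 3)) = t + 3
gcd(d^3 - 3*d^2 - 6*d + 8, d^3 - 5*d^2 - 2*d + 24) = d^2 - 2*d - 8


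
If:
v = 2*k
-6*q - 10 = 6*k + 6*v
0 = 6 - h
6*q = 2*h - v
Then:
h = 6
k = -11/8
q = 59/24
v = -11/4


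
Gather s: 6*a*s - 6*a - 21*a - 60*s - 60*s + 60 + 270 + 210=-27*a + s*(6*a - 120) + 540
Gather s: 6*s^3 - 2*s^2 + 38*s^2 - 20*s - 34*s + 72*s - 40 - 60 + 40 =6*s^3 + 36*s^2 + 18*s - 60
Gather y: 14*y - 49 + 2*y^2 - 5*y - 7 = 2*y^2 + 9*y - 56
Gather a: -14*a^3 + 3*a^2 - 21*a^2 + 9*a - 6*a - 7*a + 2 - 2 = -14*a^3 - 18*a^2 - 4*a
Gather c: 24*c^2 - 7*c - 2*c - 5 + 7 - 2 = 24*c^2 - 9*c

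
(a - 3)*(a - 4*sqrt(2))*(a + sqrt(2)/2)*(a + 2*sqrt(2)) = a^4 - 3*a^3 - 3*sqrt(2)*a^3/2 - 18*a^2 + 9*sqrt(2)*a^2/2 - 8*sqrt(2)*a + 54*a + 24*sqrt(2)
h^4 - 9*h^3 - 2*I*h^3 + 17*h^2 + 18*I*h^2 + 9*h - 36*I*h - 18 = (h - 6)*(h - 3)*(h - I)^2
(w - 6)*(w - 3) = w^2 - 9*w + 18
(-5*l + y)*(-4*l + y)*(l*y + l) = 20*l^3*y + 20*l^3 - 9*l^2*y^2 - 9*l^2*y + l*y^3 + l*y^2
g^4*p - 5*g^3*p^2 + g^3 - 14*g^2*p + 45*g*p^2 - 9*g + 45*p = (g - 3)*(g + 3)*(g - 5*p)*(g*p + 1)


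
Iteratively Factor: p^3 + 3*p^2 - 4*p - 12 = (p + 2)*(p^2 + p - 6) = (p - 2)*(p + 2)*(p + 3)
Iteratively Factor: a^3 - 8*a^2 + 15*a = (a - 5)*(a^2 - 3*a) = (a - 5)*(a - 3)*(a)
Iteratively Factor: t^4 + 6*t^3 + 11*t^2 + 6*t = (t + 3)*(t^3 + 3*t^2 + 2*t) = (t + 1)*(t + 3)*(t^2 + 2*t) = (t + 1)*(t + 2)*(t + 3)*(t)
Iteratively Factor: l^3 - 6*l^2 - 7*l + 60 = (l - 4)*(l^2 - 2*l - 15) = (l - 5)*(l - 4)*(l + 3)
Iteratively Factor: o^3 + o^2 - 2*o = (o - 1)*(o^2 + 2*o) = o*(o - 1)*(o + 2)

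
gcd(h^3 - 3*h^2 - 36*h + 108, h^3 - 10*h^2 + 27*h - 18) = h^2 - 9*h + 18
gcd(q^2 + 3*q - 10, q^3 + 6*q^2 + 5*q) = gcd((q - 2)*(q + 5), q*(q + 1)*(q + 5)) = q + 5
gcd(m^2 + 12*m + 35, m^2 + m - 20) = m + 5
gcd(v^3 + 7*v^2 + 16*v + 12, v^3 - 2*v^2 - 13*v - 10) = v + 2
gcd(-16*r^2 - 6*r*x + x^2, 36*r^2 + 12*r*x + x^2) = 1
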